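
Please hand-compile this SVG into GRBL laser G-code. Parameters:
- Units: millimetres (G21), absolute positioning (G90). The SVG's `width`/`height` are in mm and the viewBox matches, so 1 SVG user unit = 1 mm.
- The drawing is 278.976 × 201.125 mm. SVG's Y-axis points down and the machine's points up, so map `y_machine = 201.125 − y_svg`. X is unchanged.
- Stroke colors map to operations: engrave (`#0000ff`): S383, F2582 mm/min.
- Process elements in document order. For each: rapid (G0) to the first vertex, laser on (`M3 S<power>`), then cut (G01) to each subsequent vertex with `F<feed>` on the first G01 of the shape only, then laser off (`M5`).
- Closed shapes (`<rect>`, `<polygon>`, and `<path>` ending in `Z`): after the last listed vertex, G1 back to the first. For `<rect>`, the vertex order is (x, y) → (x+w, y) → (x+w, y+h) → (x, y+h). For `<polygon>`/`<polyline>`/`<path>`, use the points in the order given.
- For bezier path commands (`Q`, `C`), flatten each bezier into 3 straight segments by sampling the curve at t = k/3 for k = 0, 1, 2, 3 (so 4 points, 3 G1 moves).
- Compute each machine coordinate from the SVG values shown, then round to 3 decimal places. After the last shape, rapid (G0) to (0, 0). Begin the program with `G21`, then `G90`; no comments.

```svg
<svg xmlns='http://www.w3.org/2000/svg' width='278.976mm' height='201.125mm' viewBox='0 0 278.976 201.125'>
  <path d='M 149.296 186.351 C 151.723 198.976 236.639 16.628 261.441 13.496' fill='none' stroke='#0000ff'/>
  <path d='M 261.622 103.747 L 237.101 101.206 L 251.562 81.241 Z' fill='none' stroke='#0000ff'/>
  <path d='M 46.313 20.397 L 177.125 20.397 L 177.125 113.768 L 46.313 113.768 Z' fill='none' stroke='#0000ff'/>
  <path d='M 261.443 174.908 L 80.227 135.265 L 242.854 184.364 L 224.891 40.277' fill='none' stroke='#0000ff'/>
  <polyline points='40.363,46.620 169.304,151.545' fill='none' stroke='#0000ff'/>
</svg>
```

G21
G90
G0 X149.296 Y14.774
M3 S383
G01 X173.938 Y53.281 F2582
G01 X221.883 Y138.617
G01 X261.441 Y187.629
M5
G0 X261.622 Y97.378
M3 S383
G01 X237.101 Y99.919 F2582
G01 X251.562 Y119.884
G01 X261.622 Y97.378
M5
G0 X46.313 Y180.728
M3 S383
G01 X177.125 Y180.728 F2582
G01 X177.125 Y87.357
G01 X46.313 Y87.357
G01 X46.313 Y180.728
M5
G0 X261.443 Y26.217
M3 S383
G01 X80.227 Y65.860 F2582
G01 X242.854 Y16.761
G01 X224.891 Y160.848
M5
G0 X40.363 Y154.505
M3 S383
G01 X169.304 Y49.580 F2582
M5
G0 X0.000 Y0.000

Since the viewBox matches the mm dimensions, user units are millimetres directly. The only transform is the Y-flip y_m = 201.125 − y_svg.

Shape 1 is a cubic bezier drawn with `<path>`. Its stroke #0000ff means engrave at S383, F2582. After flipping Y the toolpath is (149.296,14.774) → (173.938,53.281) → (221.883,138.617) → (261.441,187.629).

Shape 2 is a regular polygon drawn with `<path>`. Its stroke #0000ff means engrave at S383, F2582. After flipping Y the toolpath is (261.622,97.378) → (237.101,99.919) → (251.562,119.884) → (261.622,97.378), returning to the start.

Shape 3 is a rectangle drawn with `<path>`. Its stroke #0000ff means engrave at S383, F2582. After flipping Y the toolpath is (46.313,180.728) → (177.125,180.728) → (177.125,87.357) → (46.313,87.357) → (46.313,180.728), returning to the start.

Shape 4 is a open polyline drawn with `<path>`. Its stroke #0000ff means engrave at S383, F2582. After flipping Y the toolpath is (261.443,26.217) → (80.227,65.860) → (242.854,16.761) → (224.891,160.848).

Shape 5 is a line segment drawn with `<polyline>`. Its stroke #0000ff means engrave at S383, F2582. After flipping Y the toolpath is (40.363,154.505) → (169.304,49.580).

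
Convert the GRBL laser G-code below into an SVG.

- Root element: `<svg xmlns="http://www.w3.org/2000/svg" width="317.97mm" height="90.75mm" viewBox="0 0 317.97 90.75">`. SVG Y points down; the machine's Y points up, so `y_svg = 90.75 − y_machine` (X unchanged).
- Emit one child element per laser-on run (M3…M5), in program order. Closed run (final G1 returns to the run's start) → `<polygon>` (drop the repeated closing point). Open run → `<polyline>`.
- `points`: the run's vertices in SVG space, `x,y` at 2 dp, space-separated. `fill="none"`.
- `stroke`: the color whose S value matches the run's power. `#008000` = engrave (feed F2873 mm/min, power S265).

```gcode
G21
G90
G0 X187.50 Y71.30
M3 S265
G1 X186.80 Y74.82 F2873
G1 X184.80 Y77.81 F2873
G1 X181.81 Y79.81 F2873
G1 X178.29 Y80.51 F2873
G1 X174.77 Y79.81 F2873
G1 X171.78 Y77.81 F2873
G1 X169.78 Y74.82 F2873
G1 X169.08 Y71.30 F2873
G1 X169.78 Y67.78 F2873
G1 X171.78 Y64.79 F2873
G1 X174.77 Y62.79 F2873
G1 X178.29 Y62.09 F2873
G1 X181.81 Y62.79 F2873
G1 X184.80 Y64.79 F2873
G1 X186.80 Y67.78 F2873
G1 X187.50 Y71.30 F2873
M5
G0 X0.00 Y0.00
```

Each laser-on run becomes one SVG element. Flip Y back into SVG space with y_svg = 90.75 − y_machine. Every run uses S265, so all elements get stroke `#008000` (engrave).

Run 1: The run returns to its start, so emit a `<polygon>` with points (Y-flipped): 187.50,19.45 186.80,15.93 184.80,12.94 181.81,10.94 178.29,10.24 174.77,10.94 171.78,12.94 169.78,15.93 169.08,19.45 169.78,22.97 171.78,25.96 174.77,27.96 178.29,28.66 181.81,27.96 184.80,25.96 186.80,22.97.

<svg xmlns="http://www.w3.org/2000/svg" width="317.97mm" height="90.75mm" viewBox="0 0 317.97 90.75">
  <polygon points="187.50,19.45 186.80,15.93 184.80,12.94 181.81,10.94 178.29,10.24 174.77,10.94 171.78,12.94 169.78,15.93 169.08,19.45 169.78,22.97 171.78,25.96 174.77,27.96 178.29,28.66 181.81,27.96 184.80,25.96 186.80,22.97" fill="none" stroke="#008000"/>
</svg>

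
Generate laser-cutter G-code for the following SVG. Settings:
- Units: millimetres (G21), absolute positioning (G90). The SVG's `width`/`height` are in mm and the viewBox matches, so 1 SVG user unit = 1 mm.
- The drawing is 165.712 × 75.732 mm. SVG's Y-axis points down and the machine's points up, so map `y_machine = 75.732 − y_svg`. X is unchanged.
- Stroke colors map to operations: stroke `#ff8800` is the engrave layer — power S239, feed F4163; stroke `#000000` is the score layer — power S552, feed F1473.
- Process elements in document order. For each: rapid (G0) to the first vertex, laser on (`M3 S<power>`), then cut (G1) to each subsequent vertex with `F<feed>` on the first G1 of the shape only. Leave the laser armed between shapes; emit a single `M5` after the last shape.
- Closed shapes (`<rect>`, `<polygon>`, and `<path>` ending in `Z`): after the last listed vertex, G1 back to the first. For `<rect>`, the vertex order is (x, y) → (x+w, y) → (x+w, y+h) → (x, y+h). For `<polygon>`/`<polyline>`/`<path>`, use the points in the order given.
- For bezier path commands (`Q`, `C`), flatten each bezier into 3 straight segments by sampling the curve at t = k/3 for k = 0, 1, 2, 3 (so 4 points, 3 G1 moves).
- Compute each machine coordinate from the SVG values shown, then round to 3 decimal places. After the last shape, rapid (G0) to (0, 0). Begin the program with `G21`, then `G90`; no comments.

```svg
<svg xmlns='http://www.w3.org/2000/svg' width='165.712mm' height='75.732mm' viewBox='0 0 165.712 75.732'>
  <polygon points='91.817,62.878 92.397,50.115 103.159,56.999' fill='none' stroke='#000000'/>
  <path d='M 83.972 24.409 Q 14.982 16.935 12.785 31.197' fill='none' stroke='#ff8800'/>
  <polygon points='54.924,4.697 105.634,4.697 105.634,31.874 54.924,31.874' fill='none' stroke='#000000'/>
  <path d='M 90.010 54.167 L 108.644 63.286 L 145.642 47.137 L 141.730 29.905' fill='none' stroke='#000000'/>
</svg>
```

1 u = 1 mm; y_m = 75.732 − y.

[1] `<polygon>` regular polygon, #000000→score S552 F1473: (91.817,12.854) → (92.397,25.617) → (103.159,18.733) → (91.817,12.854) (closed)

[2] `<path>` quadratic bezier, #ff8800→engrave S239 F4163: (83.972,51.323) → (45.400,53.891) → (21.671,51.628) → (12.785,44.535)

[3] `<polygon>` rectangle, #000000→score S552 F1473: (54.924,71.035) → (105.634,71.035) → (105.634,43.858) → (54.924,43.858) → (54.924,71.035) (closed)

[4] `<path>` open polyline, #000000→score S552 F1473: (90.010,21.565) → (108.644,12.446) → (145.642,28.595) → (141.730,45.827)

G21
G90
G0 X91.817 Y12.854
M3 S552
G1 X92.397 Y25.617 F1473
G1 X103.159 Y18.733
G1 X91.817 Y12.854
G0 X83.972 Y51.323
M3 S239
G1 X45.400 Y53.891 F4163
G1 X21.671 Y51.628
G1 X12.785 Y44.535
G0 X54.924 Y71.035
M3 S552
G1 X105.634 Y71.035 F1473
G1 X105.634 Y43.858
G1 X54.924 Y43.858
G1 X54.924 Y71.035
G0 X90.010 Y21.565
M3 S552
G1 X108.644 Y12.446 F1473
G1 X145.642 Y28.595
G1 X141.730 Y45.827
M5
G0 X0.000 Y0.000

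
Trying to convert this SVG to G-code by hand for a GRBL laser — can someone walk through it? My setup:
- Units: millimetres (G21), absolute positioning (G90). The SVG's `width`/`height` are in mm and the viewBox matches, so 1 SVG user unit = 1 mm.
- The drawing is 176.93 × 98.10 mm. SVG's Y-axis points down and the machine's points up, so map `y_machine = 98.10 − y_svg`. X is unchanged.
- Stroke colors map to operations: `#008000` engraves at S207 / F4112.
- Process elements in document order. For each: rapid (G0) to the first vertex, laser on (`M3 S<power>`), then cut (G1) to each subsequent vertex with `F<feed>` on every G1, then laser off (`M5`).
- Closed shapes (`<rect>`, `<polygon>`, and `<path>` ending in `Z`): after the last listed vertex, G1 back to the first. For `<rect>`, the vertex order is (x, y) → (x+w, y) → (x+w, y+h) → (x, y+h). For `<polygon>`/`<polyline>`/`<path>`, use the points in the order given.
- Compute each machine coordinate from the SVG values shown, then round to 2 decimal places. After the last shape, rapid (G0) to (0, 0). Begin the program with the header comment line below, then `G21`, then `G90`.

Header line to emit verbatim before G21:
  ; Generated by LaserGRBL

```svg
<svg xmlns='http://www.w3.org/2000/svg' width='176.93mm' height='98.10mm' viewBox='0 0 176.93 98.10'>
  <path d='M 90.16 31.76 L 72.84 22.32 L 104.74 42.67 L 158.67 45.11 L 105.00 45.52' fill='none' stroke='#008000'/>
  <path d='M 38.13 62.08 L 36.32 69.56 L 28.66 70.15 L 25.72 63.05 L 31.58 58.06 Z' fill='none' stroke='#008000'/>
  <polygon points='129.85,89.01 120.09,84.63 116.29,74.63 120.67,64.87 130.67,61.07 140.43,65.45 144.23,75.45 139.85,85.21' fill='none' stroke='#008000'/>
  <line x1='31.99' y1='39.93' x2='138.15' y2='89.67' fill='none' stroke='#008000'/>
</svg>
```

; Generated by LaserGRBL
G21
G90
G0 X90.16 Y66.34
M3 S207
G1 X72.84 Y75.78 F4112
G1 X104.74 Y55.43 F4112
G1 X158.67 Y52.99 F4112
G1 X105.00 Y52.58 F4112
M5
G0 X38.13 Y36.02
M3 S207
G1 X36.32 Y28.54 F4112
G1 X28.66 Y27.95 F4112
G1 X25.72 Y35.05 F4112
G1 X31.58 Y40.04 F4112
G1 X38.13 Y36.02 F4112
M5
G0 X129.85 Y9.09
M3 S207
G1 X120.09 Y13.47 F4112
G1 X116.29 Y23.47 F4112
G1 X120.67 Y33.23 F4112
G1 X130.67 Y37.03 F4112
G1 X140.43 Y32.65 F4112
G1 X144.23 Y22.65 F4112
G1 X139.85 Y12.89 F4112
G1 X129.85 Y9.09 F4112
M5
G0 X31.99 Y58.17
M3 S207
G1 X138.15 Y8.43 F4112
M5
G0 X0.00 Y0.00

Since the viewBox matches the mm dimensions, user units are millimetres directly. The only transform is the Y-flip y_m = 98.10 − y_svg.

Shape 1 is a open polyline drawn with `<path>`. Its stroke #008000 means engrave at S207, F4112. After flipping Y the toolpath is (90.16,66.34) → (72.84,75.78) → (104.74,55.43) → (158.67,52.99) → (105.00,52.58).

Shape 2 is a regular polygon drawn with `<path>`. Its stroke #008000 means engrave at S207, F4112. After flipping Y the toolpath is (38.13,36.02) → (36.32,28.54) → (28.66,27.95) → (25.72,35.05) → (31.58,40.04) → (38.13,36.02), returning to the start.

Shape 3 is a regular polygon drawn with `<polygon>`. Its stroke #008000 means engrave at S207, F4112. After flipping Y the toolpath is (129.85,9.09) → (120.09,13.47) → (116.29,23.47) → (120.67,33.23) → (130.67,37.03) → (140.43,32.65) → (144.23,22.65) → (139.85,12.89) → (129.85,9.09), returning to the start.

Shape 4 is a line segment drawn with `<line>`. Its stroke #008000 means engrave at S207, F4112. After flipping Y the toolpath is (31.99,58.17) → (138.15,8.43).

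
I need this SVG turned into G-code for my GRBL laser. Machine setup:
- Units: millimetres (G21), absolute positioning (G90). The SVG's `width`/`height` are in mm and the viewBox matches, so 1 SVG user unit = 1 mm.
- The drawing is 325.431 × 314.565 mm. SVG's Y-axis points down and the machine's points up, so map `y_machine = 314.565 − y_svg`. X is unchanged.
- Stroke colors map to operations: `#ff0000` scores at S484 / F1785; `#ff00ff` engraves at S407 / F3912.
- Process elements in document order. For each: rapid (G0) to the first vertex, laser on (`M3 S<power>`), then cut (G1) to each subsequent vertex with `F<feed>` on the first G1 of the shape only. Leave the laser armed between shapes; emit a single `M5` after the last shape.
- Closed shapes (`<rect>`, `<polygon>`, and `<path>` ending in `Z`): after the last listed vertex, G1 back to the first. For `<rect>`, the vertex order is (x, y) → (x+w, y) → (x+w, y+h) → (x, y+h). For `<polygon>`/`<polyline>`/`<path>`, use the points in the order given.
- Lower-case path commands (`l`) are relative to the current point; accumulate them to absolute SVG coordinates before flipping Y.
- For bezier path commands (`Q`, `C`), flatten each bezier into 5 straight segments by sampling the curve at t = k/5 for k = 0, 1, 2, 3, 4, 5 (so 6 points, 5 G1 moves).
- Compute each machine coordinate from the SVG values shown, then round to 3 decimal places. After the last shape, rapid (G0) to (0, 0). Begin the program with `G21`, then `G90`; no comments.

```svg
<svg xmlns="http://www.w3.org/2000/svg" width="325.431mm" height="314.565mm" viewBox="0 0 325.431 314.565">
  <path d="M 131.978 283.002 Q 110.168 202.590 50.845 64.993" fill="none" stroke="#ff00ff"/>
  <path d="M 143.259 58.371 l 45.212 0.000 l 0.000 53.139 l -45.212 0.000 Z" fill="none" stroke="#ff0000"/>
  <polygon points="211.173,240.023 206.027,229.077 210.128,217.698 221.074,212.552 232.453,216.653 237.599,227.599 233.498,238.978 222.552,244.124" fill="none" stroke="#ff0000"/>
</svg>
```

1 u = 1 mm; y_m = 314.565 − y.

[1] `<path>` quadratic bezier, #ff00ff→engrave S407 F3912: (131.978,31.563) → (121.753,66.015) → (108.528,105.042) → (92.301,148.644) → (73.074,196.821) → (50.845,249.572)

[2] `<path>` rectangle, #ff0000→score S484 F1785: (143.259,256.194) → (188.471,256.194) → (188.471,203.055) → (143.259,203.055) → (143.259,256.194) (closed)

[3] `<polygon>` regular polygon, #ff0000→score S484 F1785: (211.173,74.542) → (206.027,85.488) → (210.128,96.867) → (221.074,102.013) → (232.453,97.912) → (237.599,86.966) → (233.498,75.587) → (222.552,70.441) → (211.173,74.542) (closed)

G21
G90
G0 X131.978 Y31.563
M3 S407
G1 X121.753 Y66.015 F3912
G1 X108.528 Y105.042
G1 X92.301 Y148.644
G1 X73.074 Y196.821
G1 X50.845 Y249.572
G0 X143.259 Y256.194
M3 S484
G1 X188.471 Y256.194 F1785
G1 X188.471 Y203.055
G1 X143.259 Y203.055
G1 X143.259 Y256.194
G0 X211.173 Y74.542
M3 S484
G1 X206.027 Y85.488 F1785
G1 X210.128 Y96.867
G1 X221.074 Y102.013
G1 X232.453 Y97.912
G1 X237.599 Y86.966
G1 X233.498 Y75.587
G1 X222.552 Y70.441
G1 X211.173 Y74.542
M5
G0 X0.000 Y0.000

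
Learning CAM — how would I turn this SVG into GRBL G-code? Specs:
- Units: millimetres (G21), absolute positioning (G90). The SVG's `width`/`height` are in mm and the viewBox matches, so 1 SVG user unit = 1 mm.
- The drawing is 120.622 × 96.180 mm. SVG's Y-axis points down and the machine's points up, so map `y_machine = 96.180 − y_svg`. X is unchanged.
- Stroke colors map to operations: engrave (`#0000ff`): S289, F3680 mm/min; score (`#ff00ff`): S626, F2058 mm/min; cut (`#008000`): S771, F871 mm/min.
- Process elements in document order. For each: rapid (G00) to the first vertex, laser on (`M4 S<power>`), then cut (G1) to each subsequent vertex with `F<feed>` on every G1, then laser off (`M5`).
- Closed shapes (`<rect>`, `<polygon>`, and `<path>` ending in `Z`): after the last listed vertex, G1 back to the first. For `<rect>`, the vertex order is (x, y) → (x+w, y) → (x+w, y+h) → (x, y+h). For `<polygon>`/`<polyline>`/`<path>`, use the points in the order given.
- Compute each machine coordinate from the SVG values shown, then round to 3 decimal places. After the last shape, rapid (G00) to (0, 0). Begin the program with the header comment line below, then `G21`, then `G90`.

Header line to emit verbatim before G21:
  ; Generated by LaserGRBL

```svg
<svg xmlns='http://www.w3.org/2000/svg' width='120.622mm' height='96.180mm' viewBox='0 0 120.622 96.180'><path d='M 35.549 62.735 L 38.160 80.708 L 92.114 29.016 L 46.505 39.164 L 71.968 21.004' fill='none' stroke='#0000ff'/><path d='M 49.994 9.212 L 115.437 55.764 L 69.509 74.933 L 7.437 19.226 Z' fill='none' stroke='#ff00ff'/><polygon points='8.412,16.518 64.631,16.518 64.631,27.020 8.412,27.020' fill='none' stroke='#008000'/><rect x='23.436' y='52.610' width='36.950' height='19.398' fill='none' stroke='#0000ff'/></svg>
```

; Generated by LaserGRBL
G21
G90
G00 X35.549 Y33.445
M4 S289
G1 X38.160 Y15.472 F3680
G1 X92.114 Y67.164 F3680
G1 X46.505 Y57.016 F3680
G1 X71.968 Y75.176 F3680
M5
G00 X49.994 Y86.968
M4 S626
G1 X115.437 Y40.416 F2058
G1 X69.509 Y21.247 F2058
G1 X7.437 Y76.954 F2058
G1 X49.994 Y86.968 F2058
M5
G00 X8.412 Y79.662
M4 S771
G1 X64.631 Y79.662 F871
G1 X64.631 Y69.160 F871
G1 X8.412 Y69.160 F871
G1 X8.412 Y79.662 F871
M5
G00 X23.436 Y43.570
M4 S289
G1 X60.386 Y43.570 F3680
G1 X60.386 Y24.172 F3680
G1 X23.436 Y24.172 F3680
G1 X23.436 Y43.570 F3680
M5
G00 X0.000 Y0.000

1 u = 1 mm; y_m = 96.180 − y.

[1] `<path>` open polyline, #0000ff→engrave S289 F3680: (35.549,33.445) → (38.160,15.472) → (92.114,67.164) → (46.505,57.016) → (71.968,75.176)

[2] `<path>` closed polygon, #ff00ff→score S626 F2058: (49.994,86.968) → (115.437,40.416) → (69.509,21.247) → (7.437,76.954) → (49.994,86.968) (closed)

[3] `<polygon>` rectangle, #008000→cut S771 F871: (8.412,79.662) → (64.631,79.662) → (64.631,69.160) → (8.412,69.160) → (8.412,79.662) (closed)

[4] `<rect>` rectangle, #0000ff→engrave S289 F3680: (23.436,43.570) → (60.386,43.570) → (60.386,24.172) → (23.436,24.172) → (23.436,43.570) (closed)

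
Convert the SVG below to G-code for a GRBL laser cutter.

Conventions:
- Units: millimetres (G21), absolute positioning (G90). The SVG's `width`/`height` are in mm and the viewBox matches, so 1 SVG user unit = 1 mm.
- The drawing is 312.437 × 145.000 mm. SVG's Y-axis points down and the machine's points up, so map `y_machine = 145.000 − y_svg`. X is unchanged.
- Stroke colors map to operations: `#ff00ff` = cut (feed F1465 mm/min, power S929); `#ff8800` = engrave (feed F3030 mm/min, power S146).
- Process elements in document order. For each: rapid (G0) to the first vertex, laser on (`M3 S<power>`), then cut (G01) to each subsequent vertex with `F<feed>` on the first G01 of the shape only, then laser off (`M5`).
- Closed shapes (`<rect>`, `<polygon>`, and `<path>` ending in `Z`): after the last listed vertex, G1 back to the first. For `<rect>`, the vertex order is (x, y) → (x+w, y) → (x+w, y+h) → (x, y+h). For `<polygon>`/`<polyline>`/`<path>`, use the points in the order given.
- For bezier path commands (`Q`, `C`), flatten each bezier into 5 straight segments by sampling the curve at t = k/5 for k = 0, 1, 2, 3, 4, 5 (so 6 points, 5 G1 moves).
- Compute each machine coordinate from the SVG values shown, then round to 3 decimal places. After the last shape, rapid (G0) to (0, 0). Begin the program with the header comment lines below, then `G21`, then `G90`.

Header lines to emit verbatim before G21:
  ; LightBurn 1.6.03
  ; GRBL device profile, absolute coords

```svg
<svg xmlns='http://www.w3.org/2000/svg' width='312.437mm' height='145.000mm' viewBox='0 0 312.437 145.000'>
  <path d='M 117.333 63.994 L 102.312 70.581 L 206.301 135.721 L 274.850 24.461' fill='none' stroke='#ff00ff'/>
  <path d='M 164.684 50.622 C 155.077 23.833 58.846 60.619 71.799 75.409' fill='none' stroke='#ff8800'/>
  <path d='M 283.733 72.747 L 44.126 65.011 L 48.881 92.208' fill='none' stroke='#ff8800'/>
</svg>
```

; LightBurn 1.6.03
; GRBL device profile, absolute coords
G21
G90
G0 X117.333 Y81.006
M3 S929
G01 X102.312 Y74.419 F1465
G01 X206.301 Y9.279
G01 X274.850 Y120.539
M5
G0 X164.684 Y94.378
M3 S146
G01 X150.091 Y103.507 F3030
G01 X124.108 Y101.485
G01 X96.132 Y92.421
G01 X75.563 Y80.420
G01 X71.799 Y69.591
M5
G0 X283.733 Y72.253
M3 S146
G01 X44.126 Y79.989 F3030
G01 X48.881 Y52.792
M5
G0 X0.000 Y0.000

1 u = 1 mm; y_m = 145.000 − y.

[1] `<path>` open polyline, #ff00ff→cut S929 F1465: (117.333,81.006) → (102.312,74.419) → (206.301,9.279) → (274.850,120.539)

[2] `<path>` cubic bezier, #ff8800→engrave S146 F3030: (164.684,94.378) → (150.091,103.507) → (124.108,101.485) → (96.132,92.421) → (75.563,80.420) → (71.799,69.591)

[3] `<path>` open polyline, #ff8800→engrave S146 F3030: (283.733,72.253) → (44.126,79.989) → (48.881,52.792)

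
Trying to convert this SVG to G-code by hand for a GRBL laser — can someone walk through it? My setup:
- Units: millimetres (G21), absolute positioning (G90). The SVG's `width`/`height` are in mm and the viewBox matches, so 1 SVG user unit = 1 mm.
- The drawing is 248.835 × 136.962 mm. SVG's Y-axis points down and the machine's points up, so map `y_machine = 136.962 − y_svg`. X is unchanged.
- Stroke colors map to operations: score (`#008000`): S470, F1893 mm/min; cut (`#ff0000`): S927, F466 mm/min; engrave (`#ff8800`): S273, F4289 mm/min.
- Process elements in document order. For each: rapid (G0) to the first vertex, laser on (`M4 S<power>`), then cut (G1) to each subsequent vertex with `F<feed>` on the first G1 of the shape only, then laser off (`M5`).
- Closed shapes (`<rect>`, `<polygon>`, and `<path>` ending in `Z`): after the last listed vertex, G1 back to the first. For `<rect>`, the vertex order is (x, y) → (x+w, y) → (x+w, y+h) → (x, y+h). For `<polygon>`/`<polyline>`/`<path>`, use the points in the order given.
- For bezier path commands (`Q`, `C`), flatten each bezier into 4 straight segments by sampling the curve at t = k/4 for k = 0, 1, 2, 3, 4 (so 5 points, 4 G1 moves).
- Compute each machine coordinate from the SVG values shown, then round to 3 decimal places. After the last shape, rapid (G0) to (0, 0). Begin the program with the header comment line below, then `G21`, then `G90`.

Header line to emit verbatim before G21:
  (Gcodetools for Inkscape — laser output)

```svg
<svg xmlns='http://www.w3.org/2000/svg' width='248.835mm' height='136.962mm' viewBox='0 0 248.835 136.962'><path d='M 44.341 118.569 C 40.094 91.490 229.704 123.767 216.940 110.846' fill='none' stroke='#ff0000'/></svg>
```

(Gcodetools for Inkscape — laser output)
G21
G90
G0 X44.341 Y18.393
M4 S927
G1 X71.313 Y29.207 F466
G1 X133.834 Y27.564
G1 X194.759 Y23.266
G1 X216.940 Y26.116
M5
G0 X0.000 Y0.000

Since the viewBox matches the mm dimensions, user units are millimetres directly. The only transform is the Y-flip y_m = 136.962 − y_svg.

Shape 1 is a cubic bezier drawn with `<path>`. Its stroke #ff0000 means cut at S927, F466. After flipping Y the toolpath is (44.341,18.393) → (71.313,29.207) → (133.834,27.564) → (194.759,23.266) → (216.940,26.116).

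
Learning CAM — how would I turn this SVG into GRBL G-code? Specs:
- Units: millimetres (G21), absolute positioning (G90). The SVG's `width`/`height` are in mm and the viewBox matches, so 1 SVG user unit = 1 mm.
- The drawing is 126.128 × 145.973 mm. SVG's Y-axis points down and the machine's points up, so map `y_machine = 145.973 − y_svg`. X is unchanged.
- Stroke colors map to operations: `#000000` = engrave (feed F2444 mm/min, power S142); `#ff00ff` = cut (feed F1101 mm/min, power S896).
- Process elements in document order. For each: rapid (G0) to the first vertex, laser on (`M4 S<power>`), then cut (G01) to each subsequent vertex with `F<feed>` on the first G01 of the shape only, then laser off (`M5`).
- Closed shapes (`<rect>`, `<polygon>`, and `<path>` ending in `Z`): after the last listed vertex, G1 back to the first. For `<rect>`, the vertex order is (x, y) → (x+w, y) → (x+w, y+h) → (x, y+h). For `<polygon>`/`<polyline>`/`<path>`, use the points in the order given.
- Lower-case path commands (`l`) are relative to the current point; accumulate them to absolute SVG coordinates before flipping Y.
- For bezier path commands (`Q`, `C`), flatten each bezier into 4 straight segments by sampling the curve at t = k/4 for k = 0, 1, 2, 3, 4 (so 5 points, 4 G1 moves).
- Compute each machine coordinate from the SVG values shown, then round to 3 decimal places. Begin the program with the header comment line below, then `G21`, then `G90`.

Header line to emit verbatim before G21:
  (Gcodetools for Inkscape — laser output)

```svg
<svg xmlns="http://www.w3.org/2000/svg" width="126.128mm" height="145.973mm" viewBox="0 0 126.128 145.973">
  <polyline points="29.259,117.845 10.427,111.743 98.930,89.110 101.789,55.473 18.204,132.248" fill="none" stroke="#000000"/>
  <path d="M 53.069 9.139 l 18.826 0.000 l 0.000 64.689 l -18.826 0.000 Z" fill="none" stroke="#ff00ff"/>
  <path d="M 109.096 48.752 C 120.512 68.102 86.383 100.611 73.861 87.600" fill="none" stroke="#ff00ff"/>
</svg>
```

viewBox `0 0 126.128 145.973` with mm width/height → 1 unit = 1 mm. Flip: y_m = 145.973 − y_svg.

**Shape 1** — `<polyline>` open polyline, stroke `#000000` → engrave (S142, F2444). Machine vertices: (29.259,28.128) → (10.427,34.230) → (98.930,56.863) → (101.789,90.500) → (18.204,13.725). Open path.

**Shape 2** — `<path>` rectangle, stroke `#ff00ff` → cut (S896, F1101). Machine vertices: (53.069,136.834) → (71.895,136.834) → (71.895,72.145) → (53.069,72.145) → (53.069,136.834). Closed: final G1 returns to the first vertex.

**Shape 3** — `<path>` cubic bezier, stroke `#ff00ff` → cut (S896, F1101). Control points (SVG): P0=(109.096,48.752), P1=(120.512,68.102), P2=(86.383,100.611), P3=(73.861,87.600); sampled at t=k/4. Machine vertices: (109.096,97.221) → (110.168,81.158) → (100.455,65.662) → (86.255,56.233) → (73.861,58.373). Open path.

(Gcodetools for Inkscape — laser output)
G21
G90
G0 X29.259 Y28.128
M4 S142
G01 X10.427 Y34.230 F2444
G01 X98.930 Y56.863
G01 X101.789 Y90.500
G01 X18.204 Y13.725
M5
G0 X53.069 Y136.834
M4 S896
G01 X71.895 Y136.834 F1101
G01 X71.895 Y72.145
G01 X53.069 Y72.145
G01 X53.069 Y136.834
M5
G0 X109.096 Y97.221
M4 S896
G01 X110.168 Y81.158 F1101
G01 X100.455 Y65.662
G01 X86.255 Y56.233
G01 X73.861 Y58.373
M5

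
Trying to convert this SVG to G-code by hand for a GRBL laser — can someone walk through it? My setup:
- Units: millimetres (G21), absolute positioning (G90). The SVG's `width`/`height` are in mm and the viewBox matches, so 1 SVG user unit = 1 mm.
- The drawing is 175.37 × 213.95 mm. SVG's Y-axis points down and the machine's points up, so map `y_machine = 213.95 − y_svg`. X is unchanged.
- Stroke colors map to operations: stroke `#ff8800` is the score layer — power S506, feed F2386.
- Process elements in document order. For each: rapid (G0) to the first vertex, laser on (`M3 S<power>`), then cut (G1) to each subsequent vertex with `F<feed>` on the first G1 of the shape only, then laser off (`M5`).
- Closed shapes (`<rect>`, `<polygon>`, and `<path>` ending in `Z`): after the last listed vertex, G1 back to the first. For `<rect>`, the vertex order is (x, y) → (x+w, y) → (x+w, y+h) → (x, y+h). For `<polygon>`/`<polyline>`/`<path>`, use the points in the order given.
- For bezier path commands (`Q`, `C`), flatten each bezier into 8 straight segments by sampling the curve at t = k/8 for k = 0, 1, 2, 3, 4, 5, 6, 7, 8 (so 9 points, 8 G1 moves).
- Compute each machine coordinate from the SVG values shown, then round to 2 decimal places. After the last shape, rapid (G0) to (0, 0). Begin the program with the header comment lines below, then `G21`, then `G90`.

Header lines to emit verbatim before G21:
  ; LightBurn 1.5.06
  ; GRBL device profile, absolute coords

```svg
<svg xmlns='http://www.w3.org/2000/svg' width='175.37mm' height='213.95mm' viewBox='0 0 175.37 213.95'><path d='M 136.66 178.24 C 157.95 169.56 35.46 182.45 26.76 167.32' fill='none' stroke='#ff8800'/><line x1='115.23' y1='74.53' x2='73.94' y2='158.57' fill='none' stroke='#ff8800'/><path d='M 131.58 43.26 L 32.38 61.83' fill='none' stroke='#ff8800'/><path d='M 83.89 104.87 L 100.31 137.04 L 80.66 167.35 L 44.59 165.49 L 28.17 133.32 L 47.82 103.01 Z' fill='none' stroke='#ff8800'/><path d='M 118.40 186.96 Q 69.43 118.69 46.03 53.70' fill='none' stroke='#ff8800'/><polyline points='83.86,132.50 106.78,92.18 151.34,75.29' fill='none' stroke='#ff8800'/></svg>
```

Since the viewBox matches the mm dimensions, user units are millimetres directly. The only transform is the Y-flip y_m = 213.95 − y_svg.

Shape 1 is a cubic bezier drawn with `<path>`. Its stroke #ff8800 means score at S506, F2386. After flipping Y the toolpath is (136.66,35.71) → (138.41,38.05) → (129.69,38.95) → (113.54,38.99) → (92.96,38.75) → (70.97,38.81) → (50.60,39.76) → (34.85,42.17) → (26.76,46.63).

Shape 2 is a line segment drawn with `<line>`. Its stroke #ff8800 means score at S506, F2386. After flipping Y the toolpath is (115.23,139.42) → (73.94,55.38).

Shape 3 is a line segment drawn with `<path>`. Its stroke #ff8800 means score at S506, F2386. After flipping Y the toolpath is (131.58,170.69) → (32.38,152.12).

Shape 4 is a regular polygon drawn with `<path>`. Its stroke #ff8800 means score at S506, F2386. After flipping Y the toolpath is (83.89,109.08) → (100.31,76.91) → (80.66,46.60) → (44.59,48.46) → (28.17,80.63) → (47.82,110.94) → (83.89,109.08), returning to the start.

Shape 5 is a quadratic bezier drawn with `<path>`. Its stroke #ff8800 means score at S506, F2386. After flipping Y the toolpath is (118.40,26.99) → (106.56,44.01) → (95.51,60.92) → (85.27,77.73) → (75.82,94.44) → (67.18,111.05) → (59.33,127.55) → (52.28,143.95) → (46.03,160.25).

Shape 6 is a open polyline drawn with `<polyline>`. Its stroke #ff8800 means score at S506, F2386. After flipping Y the toolpath is (83.86,81.45) → (106.78,121.77) → (151.34,138.66).

; LightBurn 1.5.06
; GRBL device profile, absolute coords
G21
G90
G0 X136.66 Y35.71
M3 S506
G1 X138.41 Y38.05 F2386
G1 X129.69 Y38.95
G1 X113.54 Y38.99
G1 X92.96 Y38.75
G1 X70.97 Y38.81
G1 X50.60 Y39.76
G1 X34.85 Y42.17
G1 X26.76 Y46.63
M5
G0 X115.23 Y139.42
M3 S506
G1 X73.94 Y55.38 F2386
M5
G0 X131.58 Y170.69
M3 S506
G1 X32.38 Y152.12 F2386
M5
G0 X83.89 Y109.08
M3 S506
G1 X100.31 Y76.91 F2386
G1 X80.66 Y46.60
G1 X44.59 Y48.46
G1 X28.17 Y80.63
G1 X47.82 Y110.94
G1 X83.89 Y109.08
M5
G0 X118.40 Y26.99
M3 S506
G1 X106.56 Y44.01 F2386
G1 X95.51 Y60.92
G1 X85.27 Y77.73
G1 X75.82 Y94.44
G1 X67.18 Y111.05
G1 X59.33 Y127.55
G1 X52.28 Y143.95
G1 X46.03 Y160.25
M5
G0 X83.86 Y81.45
M3 S506
G1 X106.78 Y121.77 F2386
G1 X151.34 Y138.66
M5
G0 X0.00 Y0.00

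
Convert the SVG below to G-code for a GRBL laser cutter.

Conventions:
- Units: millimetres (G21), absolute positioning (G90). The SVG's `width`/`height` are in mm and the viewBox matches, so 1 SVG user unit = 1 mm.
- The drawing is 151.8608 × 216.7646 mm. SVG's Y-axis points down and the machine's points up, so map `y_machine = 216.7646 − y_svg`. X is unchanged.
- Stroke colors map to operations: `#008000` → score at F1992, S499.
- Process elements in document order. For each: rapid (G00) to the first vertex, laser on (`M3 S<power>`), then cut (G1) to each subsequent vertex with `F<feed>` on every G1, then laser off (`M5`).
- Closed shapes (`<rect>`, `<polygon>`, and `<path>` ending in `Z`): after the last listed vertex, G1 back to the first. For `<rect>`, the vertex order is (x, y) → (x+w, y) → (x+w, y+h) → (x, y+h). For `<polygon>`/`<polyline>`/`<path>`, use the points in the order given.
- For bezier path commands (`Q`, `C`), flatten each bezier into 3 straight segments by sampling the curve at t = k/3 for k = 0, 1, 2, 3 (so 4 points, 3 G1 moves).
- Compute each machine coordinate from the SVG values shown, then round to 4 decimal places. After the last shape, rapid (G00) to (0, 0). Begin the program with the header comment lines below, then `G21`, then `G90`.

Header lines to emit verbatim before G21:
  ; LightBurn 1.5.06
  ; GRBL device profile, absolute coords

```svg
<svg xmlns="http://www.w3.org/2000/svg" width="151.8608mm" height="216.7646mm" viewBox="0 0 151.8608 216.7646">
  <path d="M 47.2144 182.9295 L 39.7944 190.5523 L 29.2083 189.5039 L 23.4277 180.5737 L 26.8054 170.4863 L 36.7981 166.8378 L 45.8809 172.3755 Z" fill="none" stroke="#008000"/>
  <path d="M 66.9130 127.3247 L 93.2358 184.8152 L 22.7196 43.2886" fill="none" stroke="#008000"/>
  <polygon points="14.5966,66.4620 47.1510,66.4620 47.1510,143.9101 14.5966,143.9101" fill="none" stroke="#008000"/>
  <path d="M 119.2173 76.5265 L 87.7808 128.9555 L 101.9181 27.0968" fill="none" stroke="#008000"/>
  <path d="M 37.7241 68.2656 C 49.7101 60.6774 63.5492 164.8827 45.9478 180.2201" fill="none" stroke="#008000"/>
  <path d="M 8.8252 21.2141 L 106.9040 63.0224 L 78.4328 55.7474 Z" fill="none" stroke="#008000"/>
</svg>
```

1 u = 1 mm; y_m = 216.7646 − y.

[1] `<path>` regular polygon, #008000→score S499 F1992: (47.2144,33.8351) → (39.7944,26.2123) → (29.2083,27.2607) → (23.4277,36.1909) → (26.8054,46.2783) → (36.7981,49.9268) → (45.8809,44.3891) → (47.2144,33.8351) (closed)

[2] `<path>` open polyline, #008000→score S499 F1992: (66.9130,89.4399) → (93.2358,31.9494) → (22.7196,173.4760)

[3] `<polygon>` rectangle, #008000→score S499 F1992: (14.5966,150.3026) → (47.1510,150.3026) → (47.1510,72.8545) → (14.5966,72.8545) → (14.5966,150.3026) (closed)

[4] `<path>` open polyline, #008000→score S499 F1992: (119.2173,140.2381) → (87.7808,87.8091) → (101.9181,189.6678)

[5] `<path>` cubic bezier, #008000→score S499 F1992: (37.7241,148.4990) → (49.0947,126.2546) → (54.3021,74.0726) → (45.9478,36.5445)

[6] `<path>` closed polygon, #008000→score S499 F1992: (8.8252,195.5505) → (106.9040,153.7422) → (78.4328,161.0172) → (8.8252,195.5505) (closed)

; LightBurn 1.5.06
; GRBL device profile, absolute coords
G21
G90
G00 X47.2144 Y33.8351
M3 S499
G1 X39.7944 Y26.2123 F1992
G1 X29.2083 Y27.2607 F1992
G1 X23.4277 Y36.1909 F1992
G1 X26.8054 Y46.2783 F1992
G1 X36.7981 Y49.9268 F1992
G1 X45.8809 Y44.3891 F1992
G1 X47.2144 Y33.8351 F1992
M5
G00 X66.9130 Y89.4399
M3 S499
G1 X93.2358 Y31.9494 F1992
G1 X22.7196 Y173.4760 F1992
M5
G00 X14.5966 Y150.3026
M3 S499
G1 X47.1510 Y150.3026 F1992
G1 X47.1510 Y72.8545 F1992
G1 X14.5966 Y72.8545 F1992
G1 X14.5966 Y150.3026 F1992
M5
G00 X119.2173 Y140.2381
M3 S499
G1 X87.7808 Y87.8091 F1992
G1 X101.9181 Y189.6678 F1992
M5
G00 X37.7241 Y148.4990
M3 S499
G1 X49.0947 Y126.2546 F1992
G1 X54.3021 Y74.0726 F1992
G1 X45.9478 Y36.5445 F1992
M5
G00 X8.8252 Y195.5505
M3 S499
G1 X106.9040 Y153.7422 F1992
G1 X78.4328 Y161.0172 F1992
G1 X8.8252 Y195.5505 F1992
M5
G00 X0.0000 Y0.0000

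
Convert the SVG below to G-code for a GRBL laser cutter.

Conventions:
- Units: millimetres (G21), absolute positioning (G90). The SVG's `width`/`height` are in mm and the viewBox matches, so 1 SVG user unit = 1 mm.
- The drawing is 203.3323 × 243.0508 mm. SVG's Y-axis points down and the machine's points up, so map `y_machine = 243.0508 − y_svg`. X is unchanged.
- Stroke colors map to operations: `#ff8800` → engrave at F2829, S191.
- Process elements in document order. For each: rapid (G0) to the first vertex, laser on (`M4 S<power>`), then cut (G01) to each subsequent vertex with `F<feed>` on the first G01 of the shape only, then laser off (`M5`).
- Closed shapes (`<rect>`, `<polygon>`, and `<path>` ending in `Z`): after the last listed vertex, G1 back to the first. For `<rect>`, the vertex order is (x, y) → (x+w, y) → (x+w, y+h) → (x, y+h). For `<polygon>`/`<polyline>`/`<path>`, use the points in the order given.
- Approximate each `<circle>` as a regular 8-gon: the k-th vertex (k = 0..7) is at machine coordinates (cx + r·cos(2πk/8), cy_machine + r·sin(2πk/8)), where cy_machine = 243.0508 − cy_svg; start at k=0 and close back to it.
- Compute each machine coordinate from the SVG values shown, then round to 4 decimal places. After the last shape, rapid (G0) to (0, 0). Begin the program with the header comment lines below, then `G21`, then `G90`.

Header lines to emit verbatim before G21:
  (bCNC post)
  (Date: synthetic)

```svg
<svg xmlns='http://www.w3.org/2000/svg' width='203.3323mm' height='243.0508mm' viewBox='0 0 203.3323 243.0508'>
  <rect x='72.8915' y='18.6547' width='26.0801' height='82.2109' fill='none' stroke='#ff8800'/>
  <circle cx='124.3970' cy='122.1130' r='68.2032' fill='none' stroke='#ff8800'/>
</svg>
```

(bCNC post)
(Date: synthetic)
G21
G90
G0 X72.8915 Y224.3961
M4 S191
G01 X98.9716 Y224.3961 F2829
G01 X98.9716 Y142.1852
G01 X72.8915 Y142.1852
G01 X72.8915 Y224.3961
M5
G0 X192.6002 Y120.9378
M4 S191
G01 X172.6239 Y169.1647 F2829
G01 X124.3970 Y189.1410
G01 X76.1701 Y169.1647
G01 X56.1938 Y120.9378
G01 X76.1701 Y72.7109
G01 X124.3970 Y52.7346
G01 X172.6239 Y72.7109
G01 X192.6002 Y120.9378
M5
G0 X0.0000 Y0.0000

1 u = 1 mm; y_m = 243.0508 − y.

[1] `<rect>` rectangle, #ff8800→engrave S191 F2829: (72.8915,224.3961) → (98.9716,224.3961) → (98.9716,142.1852) → (72.8915,142.1852) → (72.8915,224.3961) (closed)

[2] `<circle>` circle, #ff8800→engrave S191 F2829: (192.6002,120.9378) → (172.6239,169.1647) → (124.3970,189.1410) → (76.1701,169.1647) → (56.1938,120.9378) → (76.1701,72.7109) → (124.3970,52.7346) → (172.6239,72.7109) → (192.6002,120.9378) (closed)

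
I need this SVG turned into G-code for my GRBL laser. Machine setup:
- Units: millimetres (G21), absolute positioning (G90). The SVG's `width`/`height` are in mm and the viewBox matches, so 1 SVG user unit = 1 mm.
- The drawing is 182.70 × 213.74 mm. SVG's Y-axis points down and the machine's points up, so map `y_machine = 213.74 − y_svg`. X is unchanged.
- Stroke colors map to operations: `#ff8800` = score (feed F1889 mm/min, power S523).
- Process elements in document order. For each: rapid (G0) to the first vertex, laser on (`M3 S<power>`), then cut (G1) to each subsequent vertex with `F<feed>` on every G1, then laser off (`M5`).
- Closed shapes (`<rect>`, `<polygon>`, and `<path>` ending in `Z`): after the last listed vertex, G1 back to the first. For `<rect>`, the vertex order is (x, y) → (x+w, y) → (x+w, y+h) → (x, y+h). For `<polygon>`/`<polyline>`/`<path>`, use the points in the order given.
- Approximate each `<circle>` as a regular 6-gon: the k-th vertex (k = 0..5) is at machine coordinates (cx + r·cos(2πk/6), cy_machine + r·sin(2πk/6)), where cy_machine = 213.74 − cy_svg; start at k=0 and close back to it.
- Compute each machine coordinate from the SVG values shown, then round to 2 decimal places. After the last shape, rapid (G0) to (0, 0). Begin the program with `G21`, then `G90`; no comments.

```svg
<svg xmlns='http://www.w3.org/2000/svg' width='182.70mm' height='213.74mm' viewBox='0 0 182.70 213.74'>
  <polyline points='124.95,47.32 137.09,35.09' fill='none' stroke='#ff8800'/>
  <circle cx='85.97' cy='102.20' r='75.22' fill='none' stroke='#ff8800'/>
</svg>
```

G21
G90
G0 X124.95 Y166.42
M3 S523
G1 X137.09 Y178.65 F1889
M5
G0 X161.19 Y111.54
M3 S523
G1 X123.58 Y176.68 F1889
G1 X48.36 Y176.68 F1889
G1 X10.75 Y111.54 F1889
G1 X48.36 Y46.40 F1889
G1 X123.58 Y46.40 F1889
G1 X161.19 Y111.54 F1889
M5
G0 X0.00 Y0.00

Since the viewBox matches the mm dimensions, user units are millimetres directly. The only transform is the Y-flip y_m = 213.74 − y_svg.

Shape 1 is a line segment drawn with `<polyline>`. Its stroke #ff8800 means score at S523, F1889. After flipping Y the toolpath is (124.95,166.42) → (137.09,178.65).

Shape 2 is a circle drawn with `<circle>`. Its stroke #ff8800 means score at S523, F1889. After flipping Y the toolpath is (161.19,111.54) → (123.58,176.68) → (48.36,176.68) → (10.75,111.54) → (48.36,46.40) → (123.58,46.40) → (161.19,111.54), returning to the start.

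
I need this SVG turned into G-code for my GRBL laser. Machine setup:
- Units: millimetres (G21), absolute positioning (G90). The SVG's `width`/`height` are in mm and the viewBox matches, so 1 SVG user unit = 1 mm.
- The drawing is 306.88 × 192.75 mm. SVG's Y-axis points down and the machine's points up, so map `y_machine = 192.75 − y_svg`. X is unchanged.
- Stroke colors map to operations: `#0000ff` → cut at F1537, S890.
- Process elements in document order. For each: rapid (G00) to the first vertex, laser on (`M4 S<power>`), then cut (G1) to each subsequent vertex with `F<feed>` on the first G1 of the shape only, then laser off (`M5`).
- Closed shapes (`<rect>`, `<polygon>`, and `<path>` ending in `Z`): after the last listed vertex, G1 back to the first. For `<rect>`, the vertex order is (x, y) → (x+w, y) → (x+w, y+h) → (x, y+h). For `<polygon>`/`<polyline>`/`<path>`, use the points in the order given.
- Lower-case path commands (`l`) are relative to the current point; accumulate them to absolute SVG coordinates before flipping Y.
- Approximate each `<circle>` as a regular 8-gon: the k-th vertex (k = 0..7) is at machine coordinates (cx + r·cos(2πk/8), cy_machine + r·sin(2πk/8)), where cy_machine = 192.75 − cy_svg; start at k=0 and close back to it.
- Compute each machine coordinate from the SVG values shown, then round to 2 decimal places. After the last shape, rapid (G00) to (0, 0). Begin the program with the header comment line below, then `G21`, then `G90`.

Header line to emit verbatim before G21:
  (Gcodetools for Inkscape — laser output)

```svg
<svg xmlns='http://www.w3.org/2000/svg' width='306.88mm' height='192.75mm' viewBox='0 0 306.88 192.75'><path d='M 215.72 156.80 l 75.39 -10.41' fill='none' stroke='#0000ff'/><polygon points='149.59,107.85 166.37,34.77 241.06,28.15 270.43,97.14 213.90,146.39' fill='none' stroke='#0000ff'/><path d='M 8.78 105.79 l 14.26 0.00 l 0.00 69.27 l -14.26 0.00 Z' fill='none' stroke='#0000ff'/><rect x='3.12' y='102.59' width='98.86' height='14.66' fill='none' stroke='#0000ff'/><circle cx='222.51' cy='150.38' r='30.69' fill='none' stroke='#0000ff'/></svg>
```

1 u = 1 mm; y_m = 192.75 − y.

[1] `<path>` line segment, #0000ff→cut S890 F1537: (215.72,35.95) → (291.11,46.36)

[2] `<polygon>` regular polygon, #0000ff→cut S890 F1537: (149.59,84.90) → (166.37,157.98) → (241.06,164.60) → (270.43,95.61) → (213.90,46.36) → (149.59,84.90) (closed)

[3] `<path>` rectangle, #0000ff→cut S890 F1537: (8.78,86.96) → (23.04,86.96) → (23.04,17.69) → (8.78,17.69) → (8.78,86.96) (closed)

[4] `<rect>` rectangle, #0000ff→cut S890 F1537: (3.12,90.16) → (101.98,90.16) → (101.98,75.50) → (3.12,75.50) → (3.12,90.16) (closed)

[5] `<circle>` circle, #0000ff→cut S890 F1537: (253.20,42.37) → (244.21,64.07) → (222.51,73.06) → (200.81,64.07) → (191.82,42.37) → (200.81,20.67) → (222.51,11.68) → (244.21,20.67) → (253.20,42.37) (closed)

(Gcodetools for Inkscape — laser output)
G21
G90
G00 X215.72 Y35.95
M4 S890
G1 X291.11 Y46.36 F1537
M5
G00 X149.59 Y84.90
M4 S890
G1 X166.37 Y157.98 F1537
G1 X241.06 Y164.60
G1 X270.43 Y95.61
G1 X213.90 Y46.36
G1 X149.59 Y84.90
M5
G00 X8.78 Y86.96
M4 S890
G1 X23.04 Y86.96 F1537
G1 X23.04 Y17.69
G1 X8.78 Y17.69
G1 X8.78 Y86.96
M5
G00 X3.12 Y90.16
M4 S890
G1 X101.98 Y90.16 F1537
G1 X101.98 Y75.50
G1 X3.12 Y75.50
G1 X3.12 Y90.16
M5
G00 X253.20 Y42.37
M4 S890
G1 X244.21 Y64.07 F1537
G1 X222.51 Y73.06
G1 X200.81 Y64.07
G1 X191.82 Y42.37
G1 X200.81 Y20.67
G1 X222.51 Y11.68
G1 X244.21 Y20.67
G1 X253.20 Y42.37
M5
G00 X0.00 Y0.00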